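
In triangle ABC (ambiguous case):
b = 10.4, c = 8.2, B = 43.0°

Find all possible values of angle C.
sin(C)/c = sin(B)/b  →  sin(C) = c·sin(B)/b = 8.2·sin(43.0°)/10.4 = 0.537729
C₁ = arcsin(0.537729) = 32.53°,  C₂ = 180° - C₁ = 147.47°
Check C₂: A = 180° - 43.0° - 147.47° = -10.47° ≤ 0, rejected
C = 32.53° (one solution)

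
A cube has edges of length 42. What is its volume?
Volume = s³
Volume = 42³
Volume = 74088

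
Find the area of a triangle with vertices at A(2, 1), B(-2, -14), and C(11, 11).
Using the coordinate formula: Area = (1/2)|x₁(y₂-y₃) + x₂(y₃-y₁) + x₃(y₁-y₂)|
Area = (1/2)|2((-14)-11) + (-2)(11-1) + 11(1-(-14))|
Area = (1/2)|2*(-25) + (-2)*10 + 11*15|
Area = (1/2)|(-50) + (-20) + 165|
Area = (1/2)*95 = 47.50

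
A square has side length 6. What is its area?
Area = s²
Area = 6²
Area = 36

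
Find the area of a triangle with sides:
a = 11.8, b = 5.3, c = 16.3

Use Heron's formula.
s = (a+b+c)/2 = (11.8+5.3+16.3)/2 = 16.7
A = √(s(s-a)(s-b)(s-c)) = √(16.7·4.9·11.4·0.4)
A = √373.145 = 19.32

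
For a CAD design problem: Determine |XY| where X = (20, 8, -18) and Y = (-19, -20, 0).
d = √[(-39)² + (-28)² + (18)²] = √2629 = 51.27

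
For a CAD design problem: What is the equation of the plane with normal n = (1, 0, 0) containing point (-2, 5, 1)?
d = n·P = (1)(-2) + (0)(5) + (0)(1) = -2
Plane: x = -2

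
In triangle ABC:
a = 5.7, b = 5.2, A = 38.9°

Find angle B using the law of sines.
sin(B)/b = sin(A)/a
sin(B) = b·sin(A)/a = 5.2·sin(38.9°)/5.7 = 0.572879
B = arcsin(0.572879) = 34.95°  (b ≤ a, so B ≤ A and the acute solution is unique)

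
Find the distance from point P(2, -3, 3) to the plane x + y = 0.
d = |1(2) + 1(-3) + 0(3) - (0)| / √(1² + 1² + 0²) = 1/√2 = 0.7071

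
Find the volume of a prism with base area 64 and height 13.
Volume = base area * height
Volume = 64 * 13
Volume = 832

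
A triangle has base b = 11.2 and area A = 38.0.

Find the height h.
A = ½bh  →  h = 2A/b
h = 2·38.0/11.2 = 6.786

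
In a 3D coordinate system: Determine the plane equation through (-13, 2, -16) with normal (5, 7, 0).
d = n·P = (5)(-13) + (7)(2) + (0)(-16) = -51
Plane: 5x + 7y = -51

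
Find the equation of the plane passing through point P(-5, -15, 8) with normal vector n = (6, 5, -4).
d = n·P = (6)(-5) + (5)(-15) + (-4)(8) = -137
Plane: 6x + 5y - 4z = -137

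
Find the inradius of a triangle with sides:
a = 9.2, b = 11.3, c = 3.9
s = (a+b+c)/2 = (9.2+11.3+3.9)/2 = 12.2
Area = √(s(s-a)(s-b)(s-c)) = √(12.2·3·0.9·8.3) = 16.5349
r = Area/s = 16.5349/12.2 = 1.355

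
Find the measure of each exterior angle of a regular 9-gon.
Exterior angle of a regular n-gon = 360/n
Exterior angle = 360/9
Exterior angle = 40 degrees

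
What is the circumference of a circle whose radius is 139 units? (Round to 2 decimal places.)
Circumference = 2 * pi * r
Circumference = 2 * pi * 139
Circumference = 873.36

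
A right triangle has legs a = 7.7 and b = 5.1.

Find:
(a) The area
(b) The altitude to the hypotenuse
(a) Area = ½ab = ½·7.7·5.1 = 19.635
(b) Hypotenuse c = √(7.7² + 5.1²) = √85.3 = 9.2358
    Area = ½·c·h_c  →  h_c = 2·Area/c = 2·19.635/9.2358 = 4.252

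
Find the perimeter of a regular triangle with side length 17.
Perimeter = number of sides * side length
Perimeter = 3 * 17
Perimeter = 51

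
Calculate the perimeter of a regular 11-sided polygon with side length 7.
Perimeter = number of sides * side length
Perimeter = 11 * 7
Perimeter = 77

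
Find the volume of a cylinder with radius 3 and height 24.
Volume = pi * r² * h
Volume = pi * 3² * 24
Volume = pi * 9 * 24
Volume = pi * 216
Volume = 678.58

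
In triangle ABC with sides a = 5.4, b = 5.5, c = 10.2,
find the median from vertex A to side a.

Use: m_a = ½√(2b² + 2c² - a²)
m_a = ½√(2·5.5² + 2·10.2² - 5.4²)
m_a = ½√(60.5 + 208.08 - 29.16) = ½√239.42 = 7.737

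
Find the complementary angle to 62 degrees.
Complementary angles sum to 90 degrees.
Other angle = 90 - 62
Other angle = 28 degrees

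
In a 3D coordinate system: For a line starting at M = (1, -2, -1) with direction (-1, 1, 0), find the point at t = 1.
P(1) = (1 + (-1)(1), -2 + 1(1), -1 + 0(1)) = (0, -1, -1)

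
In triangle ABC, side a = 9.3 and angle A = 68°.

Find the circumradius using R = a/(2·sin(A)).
R = a/(2·sin(A)) = 9.3/(2·sin(68°))
R = 9.3/(2·0.927184) = 9.3/1.854368 = 5.015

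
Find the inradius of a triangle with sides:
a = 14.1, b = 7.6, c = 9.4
s = (a+b+c)/2 = (14.1+7.6+9.4)/2 = 15.55
Area = √(s(s-a)(s-b)(s-c)) = √(15.55·1.45·7.95·6.15) = 33.2025
r = Area/s = 33.2025/15.55 = 2.135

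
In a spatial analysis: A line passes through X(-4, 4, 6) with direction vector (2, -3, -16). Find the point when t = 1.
P(1) = (-4 + 2(1), 4 + (-3)(1), 6 + (-16)(1)) = (-2, 1, -10)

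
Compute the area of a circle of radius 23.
Area = pi * r²
Area = pi * 23²
Area = pi * 529
Area = 1661.90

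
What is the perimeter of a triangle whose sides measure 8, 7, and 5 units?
Perimeter = sum of all sides
Perimeter = 8 + 7 + 5
Perimeter = 20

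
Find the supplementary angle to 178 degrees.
Supplementary angles sum to 180 degrees.
Other angle = 180 - 178
Other angle = 2 degrees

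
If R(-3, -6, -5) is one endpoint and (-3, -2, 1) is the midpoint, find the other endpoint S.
S = (2×(-3) - (-3), 2×(-2) - (-6), 2×1 - (-5)) = (-3, 2, 7)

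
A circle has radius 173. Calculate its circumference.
Circumference = 2 * pi * r
Circumference = 2 * pi * 173
Circumference = 1086.99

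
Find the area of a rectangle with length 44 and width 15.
Area = length * width
Area = 44 * 15
Area = 660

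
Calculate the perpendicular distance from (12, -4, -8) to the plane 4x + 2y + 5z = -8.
d = |4(12) + 2(-4) + 5(-8) - (-8)| / √(4² + 2² + 5²) = 8/√45 = 1.193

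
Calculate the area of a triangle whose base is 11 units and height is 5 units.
Area = (1/2) * base * height
Area = (1/2) * 11 * 5
Area = 27.50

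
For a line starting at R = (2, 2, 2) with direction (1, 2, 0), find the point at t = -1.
P(-1) = (2 + 1(-1), 2 + 2(-1), 2 + 0(-1)) = (1, 0, 2)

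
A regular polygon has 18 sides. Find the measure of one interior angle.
Interior angle of a regular n-gon = (n-2)*180/n
Interior angle = (18-2)*180/18
Interior angle = 16*180/18
Interior angle = 2880/18
Interior angle = 160 degrees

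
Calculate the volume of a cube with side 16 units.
Volume = s³
Volume = 16³
Volume = 4096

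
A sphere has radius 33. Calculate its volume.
Volume = (4/3) * pi * r³
Volume = (4/3) * pi * 33³
Volume = (4/3) * pi * 35937
Volume = 150532.55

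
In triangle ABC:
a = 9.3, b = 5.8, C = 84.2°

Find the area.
Using A = ½ab·sin(C):
A = ½·9.3·5.8·sin(84.2°) = ½·53.94·0.994881 = 26.83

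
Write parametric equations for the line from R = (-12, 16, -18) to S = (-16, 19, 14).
Direction vector d = S - R = (-4, 3, 32)
x = -12 - 4t, y = 16 + 3t, z = -18 + 32t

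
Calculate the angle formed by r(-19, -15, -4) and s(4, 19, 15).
r·s = -421, |r|² = 602, |s|² = 602
cos θ = -421/√362404 ≈ -0.6993
θ ≈ 134.4°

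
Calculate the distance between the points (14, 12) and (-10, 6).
Using the distance formula: d = sqrt((x₂-x₁)² + (y₂-y₁)²)
dx = (-10) - 14 = -24
dy = 6 - 12 = -6
d = sqrt((-24)² + (-6)²) = sqrt(576 + 36) = sqrt(612) = 24.74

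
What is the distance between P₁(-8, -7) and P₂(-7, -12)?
Using the distance formula: d = sqrt((x₂-x₁)² + (y₂-y₁)²)
dx = (-7) - (-8) = 1
dy = (-12) - (-7) = -5
d = sqrt(1² + (-5)²) = sqrt(1 + 25) = sqrt(26) = 5.10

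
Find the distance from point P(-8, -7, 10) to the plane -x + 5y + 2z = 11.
d = |(-1)(-8) + 5(-7) + 2(10) - (11)| / √((-1)² + 5² + 2²) = 18/√30 = 3.286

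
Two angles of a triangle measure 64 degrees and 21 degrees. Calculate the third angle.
Sum of angles in a triangle = 180 degrees
Third angle = 180 - 64 - 21
Third angle = 95 degrees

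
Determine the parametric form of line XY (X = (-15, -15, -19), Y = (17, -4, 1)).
Direction vector d = Y - X = (32, 11, 20)
x = -15 + 32t, y = -15 + 11t, z = -19 + 20t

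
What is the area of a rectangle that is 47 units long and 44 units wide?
Area = length * width
Area = 47 * 44
Area = 2068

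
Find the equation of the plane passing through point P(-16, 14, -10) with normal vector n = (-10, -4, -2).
d = n·P = (-10)(-16) + (-4)(14) + (-2)(-10) = 124
Plane: -10x - 4y - 2z = 124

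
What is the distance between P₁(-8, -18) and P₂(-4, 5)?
Using the distance formula: d = sqrt((x₂-x₁)² + (y₂-y₁)²)
dx = (-4) - (-8) = 4
dy = 5 - (-18) = 23
d = sqrt(4² + 23²) = sqrt(16 + 529) = sqrt(545) = 23.35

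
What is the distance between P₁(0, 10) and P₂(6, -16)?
Using the distance formula: d = sqrt((x₂-x₁)² + (y₂-y₁)²)
dx = 6 - 0 = 6
dy = (-16) - 10 = -26
d = sqrt(6² + (-26)²) = sqrt(36 + 676) = sqrt(712) = 26.68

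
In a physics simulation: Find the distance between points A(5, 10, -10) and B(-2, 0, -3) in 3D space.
d = √[(-7)² + (-10)² + (7)²] = √198 = 14.07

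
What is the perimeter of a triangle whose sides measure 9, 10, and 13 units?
Perimeter = sum of all sides
Perimeter = 9 + 10 + 13
Perimeter = 32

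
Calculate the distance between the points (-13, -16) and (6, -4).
Using the distance formula: d = sqrt((x₂-x₁)² + (y₂-y₁)²)
dx = 6 - (-13) = 19
dy = (-4) - (-16) = 12
d = sqrt(19² + 12²) = sqrt(361 + 144) = sqrt(505) = 22.47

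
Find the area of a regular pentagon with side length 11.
For a regular 5-gon with side length s = 11:
Apothem a = s / (2*tan(pi/5)) = 11 / (2*tan(pi/5)) ≈ 7.5701
Perimeter P = 5 * 11 = 55
Area = (1/2) * P * a = (1/2) * 55 * 7.5701 = 208.18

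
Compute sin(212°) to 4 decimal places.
sin(212 degrees) = -0.5299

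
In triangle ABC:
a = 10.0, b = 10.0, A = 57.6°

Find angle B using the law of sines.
sin(B)/b = sin(A)/a
sin(B) = b·sin(A)/a = 10.0·sin(57.6°)/10.0 = 0.844328
B = arcsin(0.844328) = 57.6°  (b ≤ a, so B ≤ A and the acute solution is unique)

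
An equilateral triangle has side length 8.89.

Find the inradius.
For an equilateral triangle, r = s/(2√3) where s is the side.
r = 8.89/(2√3) = 8.89/3.464102 = 2.566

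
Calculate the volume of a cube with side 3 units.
Volume = s³
Volume = 3³
Volume = 27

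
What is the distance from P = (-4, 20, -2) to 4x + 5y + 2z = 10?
d = |4(-4) + 5(20) + 2(-2) - (10)| / √(4² + 5² + 2²) = 70/√45 = 10.43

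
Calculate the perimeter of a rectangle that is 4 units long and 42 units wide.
Perimeter = 2 * (length + width)
Perimeter = 2 * (4 + 42)
Perimeter = 2 * 46
Perimeter = 92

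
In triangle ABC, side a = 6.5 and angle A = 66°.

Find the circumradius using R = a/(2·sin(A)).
R = a/(2·sin(A)) = 6.5/(2·sin(66°))
R = 6.5/(2·0.913545) = 6.5/1.827091 = 3.558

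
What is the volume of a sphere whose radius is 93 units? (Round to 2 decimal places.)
Volume = (4/3) * pi * r³
Volume = (4/3) * pi * 93³
Volume = (4/3) * pi * 804357
Volume = 3369282.72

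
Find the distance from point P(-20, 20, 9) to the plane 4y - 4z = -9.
d = |0(-20) + 4(20) + (-4)(9) - (-9)| / √(0² + 4² + (-4)²) = 53/√32 = 9.369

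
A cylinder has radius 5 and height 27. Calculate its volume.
Volume = pi * r² * h
Volume = pi * 5² * 27
Volume = pi * 25 * 27
Volume = pi * 675
Volume = 2120.58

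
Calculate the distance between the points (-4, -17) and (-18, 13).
Using the distance formula: d = sqrt((x₂-x₁)² + (y₂-y₁)²)
dx = (-18) - (-4) = -14
dy = 13 - (-17) = 30
d = sqrt((-14)² + 30²) = sqrt(196 + 900) = sqrt(1096) = 33.11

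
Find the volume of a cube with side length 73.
Volume = s³
Volume = 73³
Volume = 389017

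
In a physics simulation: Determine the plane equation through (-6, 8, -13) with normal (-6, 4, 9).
d = n·P = (-6)(-6) + (4)(8) + (9)(-13) = -49
Plane: -6x + 4y + 9z = -49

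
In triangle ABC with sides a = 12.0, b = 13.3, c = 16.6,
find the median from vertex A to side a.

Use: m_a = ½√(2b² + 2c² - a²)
m_a = ½√(2·13.3² + 2·16.6² - 12.0²)
m_a = ½√(353.78 + 551.12 - 144) = ½√760.9 = 13.79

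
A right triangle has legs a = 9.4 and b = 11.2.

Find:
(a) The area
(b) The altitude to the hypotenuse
(a) Area = ½ab = ½·9.4·11.2 = 52.64
(b) Hypotenuse c = √(9.4² + 11.2²) = √213.8 = 14.6219
    Area = ½·c·h_c  →  h_c = 2·Area/c = 2·52.64/14.6219 = 7.2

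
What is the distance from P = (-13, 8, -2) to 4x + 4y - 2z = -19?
d = |4(-13) + 4(8) + (-2)(-2) - (-19)| / √(4² + 4² + (-2)²) = 3/√36 = 0.5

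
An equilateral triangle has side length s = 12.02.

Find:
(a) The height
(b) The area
(a) Height h = s·√3/2 = 12.02·√3/2 = 10.41
(b) Area = (√3/4)·s² = (√3/4)·12.02² = (√3/4)·144.48 = 62.56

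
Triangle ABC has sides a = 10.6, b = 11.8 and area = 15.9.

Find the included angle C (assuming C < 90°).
Area = ½ab·sin(C)  →  sin(C) = 2·Area/(ab)
sin(C) = 2·15.9/(10.6·11.8) = 0.254237
C = arcsin(0.254237) = 14.73°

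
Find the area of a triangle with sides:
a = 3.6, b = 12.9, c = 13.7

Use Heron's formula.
s = (a+b+c)/2 = (3.6+12.9+13.7)/2 = 15.1
A = √(s(s-a)(s-b)(s-c)) = √(15.1·11.5·2.2·1.4)
A = √534.842 = 23.13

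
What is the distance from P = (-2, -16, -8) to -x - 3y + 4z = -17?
d = |(-1)(-2) + (-3)(-16) + 4(-8) - (-17)| / √((-1)² + (-3)² + 4²) = 35/√26 = 6.864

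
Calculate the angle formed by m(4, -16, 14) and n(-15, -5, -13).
m·n = -162, |m|² = 468, |n|² = 419
cos θ = -162/√196092 ≈ -0.3658
θ ≈ 111.5°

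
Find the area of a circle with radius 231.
Area = pi * r²
Area = pi * 231²
Area = pi * 53361
Area = 167638.53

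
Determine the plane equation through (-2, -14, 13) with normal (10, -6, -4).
d = n·P = (10)(-2) + (-6)(-14) + (-4)(13) = 12
Plane: 10x - 6y - 4z = 12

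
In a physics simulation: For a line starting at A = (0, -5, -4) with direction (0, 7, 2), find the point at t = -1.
P(-1) = (0 + 0(-1), -5 + 7(-1), -4 + 2(-1)) = (0, -12, -6)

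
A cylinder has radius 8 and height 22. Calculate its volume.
Volume = pi * r² * h
Volume = pi * 8² * 22
Volume = pi * 64 * 22
Volume = pi * 1408
Volume = 4423.36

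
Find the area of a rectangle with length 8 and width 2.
Area = length * width
Area = 8 * 2
Area = 16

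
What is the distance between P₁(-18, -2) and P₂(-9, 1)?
Using the distance formula: d = sqrt((x₂-x₁)² + (y₂-y₁)²)
dx = (-9) - (-18) = 9
dy = 1 - (-2) = 3
d = sqrt(9² + 3²) = sqrt(81 + 9) = sqrt(90) = 9.49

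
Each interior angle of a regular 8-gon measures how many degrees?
Interior angle of a regular n-gon = (n-2)*180/n
Interior angle = (8-2)*180/8
Interior angle = 6*180/8
Interior angle = 1080/8
Interior angle = 135 degrees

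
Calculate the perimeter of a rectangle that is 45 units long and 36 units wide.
Perimeter = 2 * (length + width)
Perimeter = 2 * (45 + 36)
Perimeter = 2 * 81
Perimeter = 162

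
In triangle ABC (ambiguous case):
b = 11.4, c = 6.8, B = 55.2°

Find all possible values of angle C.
sin(C)/c = sin(B)/b  →  sin(C) = c·sin(B)/b = 6.8·sin(55.2°)/11.4 = 0.489808
C₁ = arcsin(0.489808) = 29.33°,  C₂ = 180° - C₁ = 150.67°
Check C₂: A = 180° - 55.2° - 150.67° = -25.87° ≤ 0, rejected
C = 29.33° (one solution)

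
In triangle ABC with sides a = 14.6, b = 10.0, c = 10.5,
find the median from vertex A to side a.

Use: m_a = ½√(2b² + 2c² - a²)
m_a = ½√(2·10.0² + 2·10.5² - 14.6²)
m_a = ½√(200 + 220.5 - 213.16) = ½√207.34 = 7.2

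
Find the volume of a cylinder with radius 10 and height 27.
Volume = pi * r² * h
Volume = pi * 10² * 27
Volume = pi * 100 * 27
Volume = pi * 2700
Volume = 8482.30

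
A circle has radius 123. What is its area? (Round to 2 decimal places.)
Area = pi * r²
Area = pi * 123²
Area = pi * 15129
Area = 47529.16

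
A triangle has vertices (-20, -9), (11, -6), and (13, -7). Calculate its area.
Using the coordinate formula: Area = (1/2)|x₁(y₂-y₃) + x₂(y₃-y₁) + x₃(y₁-y₂)|
Area = (1/2)|(-20)((-6)-(-7)) + 11((-7)-(-9)) + 13((-9)-(-6))|
Area = (1/2)|(-20)*1 + 11*2 + 13*(-3)|
Area = (1/2)|(-20) + 22 + (-39)|
Area = (1/2)*37 = 18.50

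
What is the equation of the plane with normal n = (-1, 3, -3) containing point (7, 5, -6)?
d = n·P = (-1)(7) + (3)(5) + (-3)(-6) = 26
Plane: -x + 3y - 3z = 26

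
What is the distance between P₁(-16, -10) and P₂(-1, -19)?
Using the distance formula: d = sqrt((x₂-x₁)² + (y₂-y₁)²)
dx = (-1) - (-16) = 15
dy = (-19) - (-10) = -9
d = sqrt(15² + (-9)²) = sqrt(225 + 81) = sqrt(306) = 17.49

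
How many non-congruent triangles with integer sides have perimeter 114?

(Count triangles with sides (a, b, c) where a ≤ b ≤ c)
With a ≤ b ≤ c and a + b + c = 114, the triangle inequality a + b > c gives c < 114/2, so c ≤ 56.
Iterate a from 1 to ⌊p/3⌋ = 38; for each a, b ranges from a to ⌊(p−a)/2⌋ with c = p − a − b, keeping only c ≥ b.
Triples: (2, 56, 56), (3, 55, 56), (4, 54, 56), …
Count = 271 triangles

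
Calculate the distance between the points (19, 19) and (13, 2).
Using the distance formula: d = sqrt((x₂-x₁)² + (y₂-y₁)²)
dx = 13 - 19 = -6
dy = 2 - 19 = -17
d = sqrt((-6)² + (-17)²) = sqrt(36 + 289) = sqrt(325) = 18.03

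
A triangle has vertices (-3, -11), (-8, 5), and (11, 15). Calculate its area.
Using the coordinate formula: Area = (1/2)|x₁(y₂-y₃) + x₂(y₃-y₁) + x₃(y₁-y₂)|
Area = (1/2)|(-3)(5-15) + (-8)(15-(-11)) + 11((-11)-5)|
Area = (1/2)|(-3)*(-10) + (-8)*26 + 11*(-16)|
Area = (1/2)|30 + (-208) + (-176)|
Area = (1/2)*354 = 177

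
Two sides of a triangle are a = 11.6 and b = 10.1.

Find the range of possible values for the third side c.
By the triangle inequality: |a - b| < c < a + b
|11.6 - 10.1| < c < 11.6 + 10.1
1.5 < c < 21.7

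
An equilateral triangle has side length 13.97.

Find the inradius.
For an equilateral triangle, r = s/(2√3) where s is the side.
r = 13.97/(2√3) = 13.97/3.464102 = 4.033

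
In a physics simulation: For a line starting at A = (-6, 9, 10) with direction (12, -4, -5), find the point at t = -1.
P(-1) = (-6 + 12(-1), 9 + (-4)(-1), 10 + (-5)(-1)) = (-18, 13, 15)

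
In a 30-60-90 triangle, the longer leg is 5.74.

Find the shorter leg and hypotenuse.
In a 30-60-90 triangle, sides are in ratio 1 : √3 : 2.
Long leg = short leg·√3  →  short leg = 5.74/√3 = 3.314
Hypotenuse = 2·(short leg) = 2·5.74/√3 = 6.628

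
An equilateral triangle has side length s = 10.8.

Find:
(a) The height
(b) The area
(a) Height h = s·√3/2 = 10.8·√3/2 = 9.353
(b) Area = (√3/4)·s² = (√3/4)·10.8² = (√3/4)·116.64 = 50.51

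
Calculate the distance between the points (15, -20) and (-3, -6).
Using the distance formula: d = sqrt((x₂-x₁)² + (y₂-y₁)²)
dx = (-3) - 15 = -18
dy = (-6) - (-20) = 14
d = sqrt((-18)² + 14²) = sqrt(324 + 196) = sqrt(520) = 22.80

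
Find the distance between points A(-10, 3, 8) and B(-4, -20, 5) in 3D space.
d = √[(6)² + (-23)² + (-3)²] = √574 = 23.96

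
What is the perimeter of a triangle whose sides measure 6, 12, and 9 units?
Perimeter = sum of all sides
Perimeter = 6 + 12 + 9
Perimeter = 27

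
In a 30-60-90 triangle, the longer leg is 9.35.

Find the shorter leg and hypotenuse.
In a 30-60-90 triangle, sides are in ratio 1 : √3 : 2.
Long leg = short leg·√3  →  short leg = 9.35/√3 = 5.398
Hypotenuse = 2·(short leg) = 2·9.35/√3 = 10.8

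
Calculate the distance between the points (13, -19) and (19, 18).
Using the distance formula: d = sqrt((x₂-x₁)² + (y₂-y₁)²)
dx = 19 - 13 = 6
dy = 18 - (-19) = 37
d = sqrt(6² + 37²) = sqrt(36 + 1369) = sqrt(1405) = 37.48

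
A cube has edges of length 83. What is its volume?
Volume = s³
Volume = 83³
Volume = 571787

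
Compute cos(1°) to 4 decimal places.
cos(1 degrees) = 0.9998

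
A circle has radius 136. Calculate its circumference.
Circumference = 2 * pi * r
Circumference = 2 * pi * 136
Circumference = 854.51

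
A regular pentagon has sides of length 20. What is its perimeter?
Perimeter = number of sides * side length
Perimeter = 5 * 20
Perimeter = 100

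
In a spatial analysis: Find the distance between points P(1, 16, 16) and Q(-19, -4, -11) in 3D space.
d = √[(-20)² + (-20)² + (-27)²] = √1529 = 39.1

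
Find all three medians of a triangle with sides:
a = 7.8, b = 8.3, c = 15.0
Using m_x = ½√(2y² + 2z² - x²):
m_a = ½√(2·8.3² + 2·15.0² - 7.8²) = ½√526.94 = 11.48
m_b = ½√(2·7.8² + 2·15.0² - 8.3²) = ½√502.79 = 11.21
m_c = ½√(2·7.8² + 2·8.3² - 15.0²) = ½√34.46 = 2.935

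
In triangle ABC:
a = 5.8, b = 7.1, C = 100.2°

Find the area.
Using A = ½ab·sin(C):
A = ½·5.8·7.1·sin(100.2°) = ½·41.18·0.984196 = 20.26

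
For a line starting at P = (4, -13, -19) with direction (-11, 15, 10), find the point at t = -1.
P(-1) = (4 + (-11)(-1), -13 + 15(-1), -19 + 10(-1)) = (15, -28, -29)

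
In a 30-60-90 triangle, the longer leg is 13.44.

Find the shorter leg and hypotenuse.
In a 30-60-90 triangle, sides are in ratio 1 : √3 : 2.
Long leg = short leg·√3  →  short leg = 13.44/√3 = 7.76
Hypotenuse = 2·(short leg) = 2·13.44/√3 = 15.52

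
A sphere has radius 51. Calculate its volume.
Volume = (4/3) * pi * r³
Volume = (4/3) * pi * 51³
Volume = (4/3) * pi * 132651
Volume = 555647.21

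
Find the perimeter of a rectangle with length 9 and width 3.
Perimeter = 2 * (length + width)
Perimeter = 2 * (9 + 3)
Perimeter = 2 * 12
Perimeter = 24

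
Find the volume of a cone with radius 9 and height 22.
Volume = (1/3) * pi * r² * h
Volume = (1/3) * pi * 9² * 22
Volume = (1/3) * pi * 81 * 22
Volume = (1/3) * pi * 1782
Volume = 1866.11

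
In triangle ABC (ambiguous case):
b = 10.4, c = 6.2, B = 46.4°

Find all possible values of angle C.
sin(C)/c = sin(B)/b  →  sin(C) = c·sin(B)/b = 6.2·sin(46.4°)/10.4 = 0.431718
C₁ = arcsin(0.431718) = 25.58°,  C₂ = 180° - C₁ = 154.42°
Check C₂: A = 180° - 46.4° - 154.42° = -20.82° ≤ 0, rejected
C = 25.58° (one solution)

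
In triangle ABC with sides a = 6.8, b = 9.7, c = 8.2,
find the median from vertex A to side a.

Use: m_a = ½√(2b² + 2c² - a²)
m_a = ½√(2·9.7² + 2·8.2² - 6.8²)
m_a = ½√(188.18 + 134.48 - 46.24) = ½√276.42 = 8.313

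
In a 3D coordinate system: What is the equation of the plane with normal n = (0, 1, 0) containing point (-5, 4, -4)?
d = n·P = (0)(-5) + (1)(4) + (0)(-4) = 4
Plane: y = 4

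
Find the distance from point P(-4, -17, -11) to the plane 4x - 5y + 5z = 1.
d = |4(-4) + (-5)(-17) + 5(-11) - (1)| / √(4² + (-5)² + 5²) = 13/√66 = 1.6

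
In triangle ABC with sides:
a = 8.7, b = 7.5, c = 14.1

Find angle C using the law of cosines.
cos(C) = (a² + b² - c²)/(2ab)
cos(C) = (8.7² + 7.5² - 14.1²)/(2·8.7·7.5) = -66.87/130.5 = -0.512414
C = arccos(-0.512414) = 120.8°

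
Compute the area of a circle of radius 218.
Area = pi * r²
Area = pi * 218²
Area = pi * 47524
Area = 149301.05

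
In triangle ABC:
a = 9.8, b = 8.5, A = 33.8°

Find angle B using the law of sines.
sin(B)/b = sin(A)/a
sin(B) = b·sin(A)/a = 8.5·sin(33.8°)/9.8 = 0.482501
B = arcsin(0.482501) = 28.85°  (b ≤ a, so B ≤ A and the acute solution is unique)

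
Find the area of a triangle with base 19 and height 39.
Area = (1/2) * base * height
Area = (1/2) * 19 * 39
Area = 370.50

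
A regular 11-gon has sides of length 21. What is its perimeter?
Perimeter = number of sides * side length
Perimeter = 11 * 21
Perimeter = 231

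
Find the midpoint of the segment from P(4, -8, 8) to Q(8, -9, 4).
Midpoint = ((4+8)/2, (-8-9)/2, (8+4)/2) = (6, -8.5, 6)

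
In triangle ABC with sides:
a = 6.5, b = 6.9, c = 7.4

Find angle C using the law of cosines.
cos(C) = (a² + b² - c²)/(2ab)
cos(C) = (6.5² + 6.9² - 7.4²)/(2·6.5·6.9) = 35.1/89.7 = 0.391304
C = arccos(0.391304) = 66.96°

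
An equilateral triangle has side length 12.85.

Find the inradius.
For an equilateral triangle, r = s/(2√3) where s is the side.
r = 12.85/(2√3) = 12.85/3.464102 = 3.709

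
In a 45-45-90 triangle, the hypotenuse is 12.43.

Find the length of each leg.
In a 45-45-90 triangle, hypotenuse = leg·√2  →  leg = hypotenuse/√2
leg = 12.43/√2 = 8.789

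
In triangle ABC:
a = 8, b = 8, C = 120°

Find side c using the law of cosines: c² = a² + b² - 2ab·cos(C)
c² = 8² + 8² - 2·8·8·cos(120°)
c² = 64 + 64 - 128·-0.5000 = 192
c = √192 = 13.86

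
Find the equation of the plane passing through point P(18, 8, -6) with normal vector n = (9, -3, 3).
d = n·P = (9)(18) + (-3)(8) + (3)(-6) = 120
Plane: 9x - 3y + 3z = 120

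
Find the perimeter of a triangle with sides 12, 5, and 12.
Perimeter = sum of all sides
Perimeter = 12 + 5 + 12
Perimeter = 29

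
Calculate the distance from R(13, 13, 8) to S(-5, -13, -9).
d = √[(-18)² + (-26)² + (-17)²] = √1289 = 35.9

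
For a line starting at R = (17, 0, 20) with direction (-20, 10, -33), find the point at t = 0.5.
P(0.5) = (17 + (-20)(0.5), 0 + 10(0.5), 20 + (-33)(0.5)) = (7, 5, 3.5)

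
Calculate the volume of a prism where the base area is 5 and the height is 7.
Volume = base area * height
Volume = 5 * 7
Volume = 35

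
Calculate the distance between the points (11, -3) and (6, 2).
Using the distance formula: d = sqrt((x₂-x₁)² + (y₂-y₁)²)
dx = 6 - 11 = -5
dy = 2 - (-3) = 5
d = sqrt((-5)² + 5²) = sqrt(25 + 25) = sqrt(50) = 7.07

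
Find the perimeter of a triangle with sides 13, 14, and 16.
Perimeter = sum of all sides
Perimeter = 13 + 14 + 16
Perimeter = 43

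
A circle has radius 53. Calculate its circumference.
Circumference = 2 * pi * r
Circumference = 2 * pi * 53
Circumference = 333.01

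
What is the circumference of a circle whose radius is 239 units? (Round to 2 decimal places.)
Circumference = 2 * pi * r
Circumference = 2 * pi * 239
Circumference = 1501.68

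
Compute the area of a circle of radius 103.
Area = pi * r²
Area = pi * 103²
Area = pi * 10609
Area = 33329.16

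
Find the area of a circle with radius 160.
Area = pi * r²
Area = pi * 160²
Area = pi * 25600
Area = 80424.77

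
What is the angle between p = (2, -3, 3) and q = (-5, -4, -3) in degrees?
p·q = -7, |p|² = 22, |q|² = 50
cos θ = -7/√1100 ≈ -0.2111
θ ≈ 102.2°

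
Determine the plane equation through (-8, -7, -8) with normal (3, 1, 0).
d = n·P = (3)(-8) + (1)(-7) + (0)(-8) = -31
Plane: 3x + y = -31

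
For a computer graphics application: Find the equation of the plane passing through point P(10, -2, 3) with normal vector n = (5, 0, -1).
d = n·P = (5)(10) + (0)(-2) + (-1)(3) = 47
Plane: 5x - z = 47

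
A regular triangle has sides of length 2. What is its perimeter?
Perimeter = number of sides * side length
Perimeter = 3 * 2
Perimeter = 6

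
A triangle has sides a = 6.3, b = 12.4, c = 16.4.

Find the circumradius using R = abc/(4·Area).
s = (a+b+c)/2 = 17.55
Area = √(s(s-a)(s-b)(s-c)) = √(17.55·11.25·5.15·1.15) = 34.1954
R = abc/(4·Area) = (6.3·12.4·16.4)/(4·34.1954) = 1281.168/136.7816 = 9.367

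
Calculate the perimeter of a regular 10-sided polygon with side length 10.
Perimeter = number of sides * side length
Perimeter = 10 * 10
Perimeter = 100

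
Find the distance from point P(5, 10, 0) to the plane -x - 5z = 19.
d = |(-1)(5) + 0(10) + (-5)(0) - (19)| / √((-1)² + 0² + (-5)²) = 24/√26 = 4.707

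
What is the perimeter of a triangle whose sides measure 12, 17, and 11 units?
Perimeter = sum of all sides
Perimeter = 12 + 17 + 11
Perimeter = 40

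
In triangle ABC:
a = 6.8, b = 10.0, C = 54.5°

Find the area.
Using A = ½ab·sin(C):
A = ½·6.8·10.0·sin(54.5°) = ½·68·0.814116 = 27.68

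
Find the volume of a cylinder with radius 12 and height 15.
Volume = pi * r² * h
Volume = pi * 12² * 15
Volume = pi * 144 * 15
Volume = pi * 2160
Volume = 6785.84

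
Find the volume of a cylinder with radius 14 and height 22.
Volume = pi * r² * h
Volume = pi * 14² * 22
Volume = pi * 196 * 22
Volume = pi * 4312
Volume = 13546.55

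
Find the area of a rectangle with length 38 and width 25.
Area = length * width
Area = 38 * 25
Area = 950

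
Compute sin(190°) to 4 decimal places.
sin(190 degrees) = -0.1736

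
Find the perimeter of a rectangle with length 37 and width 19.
Perimeter = 2 * (length + width)
Perimeter = 2 * (37 + 19)
Perimeter = 2 * 56
Perimeter = 112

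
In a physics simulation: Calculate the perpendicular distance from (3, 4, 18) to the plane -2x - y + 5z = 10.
d = |(-2)(3) + (-1)(4) + 5(18) - (10)| / √((-2)² + (-1)² + 5²) = 70/√30 = 12.78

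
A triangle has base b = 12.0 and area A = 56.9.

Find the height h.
A = ½bh  →  h = 2A/b
h = 2·56.9/12.0 = 9.483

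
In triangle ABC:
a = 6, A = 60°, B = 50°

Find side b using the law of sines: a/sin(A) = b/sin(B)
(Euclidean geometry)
b = a·sin(B)/sin(A) = 6·sin(50°)/sin(60°)
b = 6·0.766044/0.866025 = 5.307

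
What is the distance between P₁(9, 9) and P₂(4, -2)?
Using the distance formula: d = sqrt((x₂-x₁)² + (y₂-y₁)²)
dx = 4 - 9 = -5
dy = (-2) - 9 = -11
d = sqrt((-5)² + (-11)²) = sqrt(25 + 121) = sqrt(146) = 12.08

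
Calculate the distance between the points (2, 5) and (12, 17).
Using the distance formula: d = sqrt((x₂-x₁)² + (y₂-y₁)²)
dx = 12 - 2 = 10
dy = 17 - 5 = 12
d = sqrt(10² + 12²) = sqrt(100 + 144) = sqrt(244) = 15.62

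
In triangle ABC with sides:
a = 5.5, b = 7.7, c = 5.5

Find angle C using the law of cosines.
cos(C) = (a² + b² - c²)/(2ab)
cos(C) = (5.5² + 7.7² - 5.5²)/(2·5.5·7.7) = 59.29/84.7 = 0.700000
C = arccos(0.700000) = 45.57°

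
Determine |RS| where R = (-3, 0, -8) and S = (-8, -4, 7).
d = √[(-5)² + (-4)² + (15)²] = √266 = 16.31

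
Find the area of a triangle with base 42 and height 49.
Area = (1/2) * base * height
Area = (1/2) * 42 * 49
Area = 1029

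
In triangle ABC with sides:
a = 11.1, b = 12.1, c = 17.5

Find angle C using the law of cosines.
cos(C) = (a² + b² - c²)/(2ab)
cos(C) = (11.1² + 12.1² - 17.5²)/(2·11.1·12.1) = -36.63/268.62 = -0.136364
C = arccos(-0.136364) = 97.84°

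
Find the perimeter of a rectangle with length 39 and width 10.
Perimeter = 2 * (length + width)
Perimeter = 2 * (39 + 10)
Perimeter = 2 * 49
Perimeter = 98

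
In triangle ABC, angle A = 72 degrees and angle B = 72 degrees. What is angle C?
Sum of angles in a triangle = 180 degrees
Third angle = 180 - 72 - 72
Third angle = 36 degrees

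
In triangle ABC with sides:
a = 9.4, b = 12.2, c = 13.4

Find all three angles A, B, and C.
By the law of cosines:
cos(A) = (b² + c² - a²)/(2bc) = 0.734157  →  A = 42.76°
cos(B) = (a² + c² - b²)/(2ac) = 0.472690  →  B = 61.79°
cos(C) = (a² + b² - c²)/(2ab) = 0.251308  →  C = 75.45°
Check: A + B + C = 180.0° ✓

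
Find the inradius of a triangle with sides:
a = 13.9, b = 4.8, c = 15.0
s = (a+b+c)/2 = (13.9+4.8+15.0)/2 = 16.85
Area = √(s(s-a)(s-b)(s-c)) = √(16.85·2.95·12.05·1.85) = 33.2882
r = Area/s = 33.2882/16.85 = 1.976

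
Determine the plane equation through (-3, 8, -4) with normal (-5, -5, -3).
d = n·P = (-5)(-3) + (-5)(8) + (-3)(-4) = -13
Plane: -5x - 5y - 3z = -13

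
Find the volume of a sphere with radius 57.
Volume = (4/3) * pi * r³
Volume = (4/3) * pi * 57³
Volume = (4/3) * pi * 185193
Volume = 775734.62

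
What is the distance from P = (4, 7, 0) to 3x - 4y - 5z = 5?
d = |3(4) + (-4)(7) + (-5)(0) - (5)| / √(3² + (-4)² + (-5)²) = 21/√50 = 2.97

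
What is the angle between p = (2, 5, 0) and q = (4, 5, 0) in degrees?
p·q = 33, |p|² = 29, |q|² = 41
cos θ = 33/√1189 ≈ 0.957
θ ≈ 16.86°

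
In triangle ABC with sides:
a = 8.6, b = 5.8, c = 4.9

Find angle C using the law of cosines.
cos(C) = (a² + b² - c²)/(2ab)
cos(C) = (8.6² + 5.8² - 4.9²)/(2·8.6·5.8) = 83.59/99.76 = 0.837911
C = arccos(0.837911) = 33.08°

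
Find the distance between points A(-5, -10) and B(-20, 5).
Using the distance formula: d = sqrt((x₂-x₁)² + (y₂-y₁)²)
dx = (-20) - (-5) = -15
dy = 5 - (-10) = 15
d = sqrt((-15)² + 15²) = sqrt(225 + 225) = sqrt(450) = 21.21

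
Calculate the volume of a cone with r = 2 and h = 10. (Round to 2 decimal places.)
Volume = (1/3) * pi * r² * h
Volume = (1/3) * pi * 2² * 10
Volume = (1/3) * pi * 4 * 10
Volume = (1/3) * pi * 40
Volume = 41.89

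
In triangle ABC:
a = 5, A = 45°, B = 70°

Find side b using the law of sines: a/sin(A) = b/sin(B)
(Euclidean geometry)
b = a·sin(B)/sin(A) = 5·sin(70°)/sin(45°)
b = 5·0.939693/0.707107 = 6.645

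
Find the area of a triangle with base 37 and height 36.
Area = (1/2) * base * height
Area = (1/2) * 37 * 36
Area = 666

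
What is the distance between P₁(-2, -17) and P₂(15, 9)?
Using the distance formula: d = sqrt((x₂-x₁)² + (y₂-y₁)²)
dx = 15 - (-2) = 17
dy = 9 - (-17) = 26
d = sqrt(17² + 26²) = sqrt(289 + 676) = sqrt(965) = 31.06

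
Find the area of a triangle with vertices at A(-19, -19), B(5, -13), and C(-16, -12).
Using the coordinate formula: Area = (1/2)|x₁(y₂-y₃) + x₂(y₃-y₁) + x₃(y₁-y₂)|
Area = (1/2)|(-19)((-13)-(-12)) + 5((-12)-(-19)) + (-16)((-19)-(-13))|
Area = (1/2)|(-19)*(-1) + 5*7 + (-16)*(-6)|
Area = (1/2)|19 + 35 + 96|
Area = (1/2)*150 = 75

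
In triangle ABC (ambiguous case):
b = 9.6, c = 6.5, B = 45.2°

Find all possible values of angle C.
sin(C)/c = sin(B)/b  →  sin(C) = c·sin(B)/b = 6.5·sin(45.2°)/9.6 = 0.480439
C₁ = arcsin(0.480439) = 28.71°,  C₂ = 180° - C₁ = 151.29°
Check C₂: A = 180° - 45.2° - 151.29° = -16.49° ≤ 0, rejected
C = 28.71° (one solution)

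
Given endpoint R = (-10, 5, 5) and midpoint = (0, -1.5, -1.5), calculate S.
S = (2×0 - (-10), 2×(-1.5) - 5, 2×(-1.5) - 5) = (10, -8, -8)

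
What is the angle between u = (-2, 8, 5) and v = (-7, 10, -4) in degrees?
u·v = 74, |u|² = 93, |v|² = 165
cos θ = 74/√15345 ≈ 0.5974
θ ≈ 53.32°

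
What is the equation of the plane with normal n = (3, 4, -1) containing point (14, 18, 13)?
d = n·P = (3)(14) + (4)(18) + (-1)(13) = 101
Plane: 3x + 4y - z = 101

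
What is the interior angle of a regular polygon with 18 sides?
Interior angle of a regular n-gon = (n-2)*180/n
Interior angle = (18-2)*180/18
Interior angle = 16*180/18
Interior angle = 2880/18
Interior angle = 160 degrees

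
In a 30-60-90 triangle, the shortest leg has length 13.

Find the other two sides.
Long leg = 13√3 = 22.52, Hypotenuse = 26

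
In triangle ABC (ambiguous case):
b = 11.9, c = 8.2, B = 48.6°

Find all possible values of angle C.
sin(C)/c = sin(B)/b  →  sin(C) = c·sin(B)/b = 8.2·sin(48.6°)/11.9 = 0.516883
C₁ = arcsin(0.516883) = 31.12°,  C₂ = 180° - C₁ = 148.88°
Check C₂: A = 180° - 48.6° - 148.88° = -17.48° ≤ 0, rejected
C = 31.12° (one solution)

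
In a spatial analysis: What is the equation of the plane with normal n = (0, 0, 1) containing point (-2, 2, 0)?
d = n·P = (0)(-2) + (0)(2) + (1)(0) = 0
Plane: z = 0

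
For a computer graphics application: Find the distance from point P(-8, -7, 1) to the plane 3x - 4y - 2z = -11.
d = |3(-8) + (-4)(-7) + (-2)(1) - (-11)| / √(3² + (-4)² + (-2)²) = 13/√29 = 2.414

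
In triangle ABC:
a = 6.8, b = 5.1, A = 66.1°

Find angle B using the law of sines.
sin(B)/b = sin(A)/a
sin(B) = b·sin(A)/a = 5.1·sin(66.1°)/6.8 = 0.685690
B = arcsin(0.685690) = 43.29°  (b ≤ a, so B ≤ A and the acute solution is unique)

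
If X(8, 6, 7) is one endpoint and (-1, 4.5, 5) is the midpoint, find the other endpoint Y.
Y = (2×(-1) - 8, 2×4.5 - 6, 2×5 - 7) = (-10, 3, 3)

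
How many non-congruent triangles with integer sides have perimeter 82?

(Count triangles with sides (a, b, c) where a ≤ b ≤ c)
With a ≤ b ≤ c and a + b + c = 82, the triangle inequality a + b > c gives c < 82/2, so c ≤ 40.
Iterate a from 1 to ⌊p/3⌋ = 27; for each a, b ranges from a to ⌊(p−a)/2⌋ with c = p − a − b, keeping only c ≥ b.
Triples: (2, 40, 40), (3, 39, 40), (4, 38, 40), …
Count = 140 triangles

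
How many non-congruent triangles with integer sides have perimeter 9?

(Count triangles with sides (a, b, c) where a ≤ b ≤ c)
With a ≤ b ≤ c and a + b + c = 9, the triangle inequality a + b > c gives c < 9/2, so c ≤ 4.
Iterate a from 1 to ⌊p/3⌋ = 3; for each a, b ranges from a to ⌊(p−a)/2⌋ with c = p − a − b, keeping only c ≥ b.
Triples: (1, 4, 4), (2, 3, 4), (3, 3, 3)
Count = 3 triangles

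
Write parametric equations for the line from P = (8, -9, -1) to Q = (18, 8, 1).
Direction vector d = Q - P = (10, 17, 2)
x = 8 + 10t, y = -9 + 17t, z = -1 + 2t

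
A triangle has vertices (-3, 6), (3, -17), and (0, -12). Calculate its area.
Using the coordinate formula: Area = (1/2)|x₁(y₂-y₃) + x₂(y₃-y₁) + x₃(y₁-y₂)|
Area = (1/2)|(-3)((-17)-(-12)) + 3((-12)-6) + 0(6-(-17))|
Area = (1/2)|(-3)*(-5) + 3*(-18) + 0*23|
Area = (1/2)|15 + (-54) + 0|
Area = (1/2)*39 = 19.50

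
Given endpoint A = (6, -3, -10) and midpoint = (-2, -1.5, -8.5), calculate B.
B = (2×(-2) - 6, 2×(-1.5) - (-3), 2×(-8.5) - (-10)) = (-10, 0, -7)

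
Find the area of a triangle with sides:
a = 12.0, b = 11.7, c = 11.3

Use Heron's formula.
s = (a+b+c)/2 = (12.0+11.7+11.3)/2 = 17.5
A = √(s(s-a)(s-b)(s-c)) = √(17.5·5.5·5.8·6.2)
A = √3461.15 = 58.83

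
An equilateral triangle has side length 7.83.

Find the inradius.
For an equilateral triangle, r = s/(2√3) where s is the side.
r = 7.83/(2√3) = 7.83/3.464102 = 2.26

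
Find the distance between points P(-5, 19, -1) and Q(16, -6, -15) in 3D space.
d = √[(21)² + (-25)² + (-14)²] = √1262 = 35.52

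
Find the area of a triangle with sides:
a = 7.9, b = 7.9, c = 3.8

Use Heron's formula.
s = (a+b+c)/2 = (7.9+7.9+3.8)/2 = 9.8
A = √(s(s-a)(s-b)(s-c)) = √(9.8·1.9·1.9·6)
A = √212.268 = 14.57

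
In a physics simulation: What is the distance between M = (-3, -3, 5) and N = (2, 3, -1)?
d = √[(5)² + (6)² + (-6)²] = √97 = 9.849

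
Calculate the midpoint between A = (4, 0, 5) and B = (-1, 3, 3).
Midpoint = ((4-1)/2, (0+3)/2, (5+3)/2) = (1.5, 1.5, 4)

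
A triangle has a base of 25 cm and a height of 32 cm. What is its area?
Area = (1/2) * base * height
Area = (1/2) * 25 * 32
Area = 400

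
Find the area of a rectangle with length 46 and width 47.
Area = length * width
Area = 46 * 47
Area = 2162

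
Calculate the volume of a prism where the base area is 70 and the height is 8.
Volume = base area * height
Volume = 70 * 8
Volume = 560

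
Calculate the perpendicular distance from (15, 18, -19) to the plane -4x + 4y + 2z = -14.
d = |(-4)(15) + 4(18) + 2(-19) - (-14)| / √((-4)² + 4² + 2²) = 12/√36 = 2.0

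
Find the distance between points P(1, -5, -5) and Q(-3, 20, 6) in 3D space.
d = √[(-4)² + (25)² + (11)²] = √762 = 27.6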